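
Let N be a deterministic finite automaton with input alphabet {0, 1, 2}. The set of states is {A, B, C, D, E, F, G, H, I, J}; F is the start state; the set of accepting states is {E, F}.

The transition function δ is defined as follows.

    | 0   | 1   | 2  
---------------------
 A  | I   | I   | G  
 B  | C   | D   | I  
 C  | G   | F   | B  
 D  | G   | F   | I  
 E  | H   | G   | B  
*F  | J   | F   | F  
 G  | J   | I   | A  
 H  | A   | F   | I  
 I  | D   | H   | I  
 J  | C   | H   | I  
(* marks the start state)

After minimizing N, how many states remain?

States {E} cannot be reached from the start state, so discard them.
Start with accepting vs non-accepting: {F} | {A,B,C,D,G,H,I,J}.
Split {A,B,C,D,G,H,I,J} by δ(·,1) → {A,B,G,I,J} and {C,D,H}.
Split {A,B,G,I,J} by δ(·,0) → {B,I,J} and {A,G}.
No further refinement is possible. Final partition (4 blocks): {F} | {B,I,J} | {C,D,H} | {A,G}.

4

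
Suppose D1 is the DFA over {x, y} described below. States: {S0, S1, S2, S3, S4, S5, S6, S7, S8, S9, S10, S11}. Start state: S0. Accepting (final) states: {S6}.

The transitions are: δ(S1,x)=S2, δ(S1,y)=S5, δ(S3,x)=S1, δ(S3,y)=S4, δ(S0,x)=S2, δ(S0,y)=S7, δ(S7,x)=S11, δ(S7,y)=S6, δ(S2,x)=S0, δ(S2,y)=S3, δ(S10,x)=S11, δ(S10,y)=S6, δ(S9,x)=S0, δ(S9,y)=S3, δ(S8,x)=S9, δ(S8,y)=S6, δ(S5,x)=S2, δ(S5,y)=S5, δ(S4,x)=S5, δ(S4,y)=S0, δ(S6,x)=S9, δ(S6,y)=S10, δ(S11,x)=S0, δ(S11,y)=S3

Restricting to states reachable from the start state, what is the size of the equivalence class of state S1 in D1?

Reachable states from the start: {S0,S1,S2,S3,S4,S5,S6,S7,S9,S10,S11}. Unreachable: {S8} — drop them.
Initial partition by acceptance: {S6} | {S0,S1,S2,S3,S4,S5,S7,S9,S10,S11}.
Split {S0,S1,S2,S3,S4,S5,S7,S9,S10,S11} by δ(·,y) → {S0,S1,S2,S3,S4,S5,S9,S11} and {S7,S10}.
Split {S0,S1,S2,S3,S4,S5,S9,S11} by δ(·,y) → {S1,S2,S3,S4,S5,S9,S11} and {S0}.
Split {S1,S2,S3,S4,S5,S9,S11} by δ(·,x) → {S1,S3,S4,S5} and {S2,S9,S11}.
Split {S1,S3,S4,S5} by δ(·,x) → {S1,S5} and {S3,S4}.
Refine {S3,S4} on symbol y: members go to different blocks, giving {S3} and {S4}.
Stable partition: {S6} | {S1,S5} | {S7,S10} | {S0} | {S2,S9,S11} | {S3} | {S4} — 7 equivalence classes.
The equivalence class containing S1 is {S1,S5}, of size 2.

2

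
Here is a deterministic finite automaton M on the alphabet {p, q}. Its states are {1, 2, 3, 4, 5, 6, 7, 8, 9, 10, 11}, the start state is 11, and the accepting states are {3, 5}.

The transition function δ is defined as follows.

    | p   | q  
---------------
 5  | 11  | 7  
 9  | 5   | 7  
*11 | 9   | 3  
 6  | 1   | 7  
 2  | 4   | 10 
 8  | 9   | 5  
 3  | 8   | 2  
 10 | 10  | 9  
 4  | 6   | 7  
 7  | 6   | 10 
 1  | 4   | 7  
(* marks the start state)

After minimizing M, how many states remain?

P0 = {3,5} | {1,2,4,6,7,8,9,10,11}.
Split {1,2,4,6,7,8,9,10,11} by δ(·,p) → {1,2,4,6,7,8,10,11} and {9}.
Split {1,2,4,6,7,8,10,11} by δ(·,p) → {1,2,4,6,7,10} and {8,11}.
Refine {1,2,4,6,7,10} on symbol q: members go to different blocks, giving {1,2,4,6,7} and {10}.
Split {1,2,4,6,7} by δ(·,q) → {1,4,6} and {2,7}.
The partition is now stable with 6 blocks: {3,5} | {1,4,6} | {9} | {8,11} | {10} | {2,7}.

6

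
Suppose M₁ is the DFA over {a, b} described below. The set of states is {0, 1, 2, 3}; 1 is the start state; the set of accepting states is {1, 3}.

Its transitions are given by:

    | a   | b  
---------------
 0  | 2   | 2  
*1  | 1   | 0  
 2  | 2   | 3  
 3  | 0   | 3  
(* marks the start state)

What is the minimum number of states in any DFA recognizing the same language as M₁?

All states are reachable from the start state.
Initial partition by acceptance: {1,3} | {0,2}.
Refine {1,3} on symbol a: members go to different blocks, giving {1} and {3}.
On input b, block {0,2} splits into {0} and {2}.
Stable partition: {1} | {0} | {3} | {2} — 4 equivalence classes.

4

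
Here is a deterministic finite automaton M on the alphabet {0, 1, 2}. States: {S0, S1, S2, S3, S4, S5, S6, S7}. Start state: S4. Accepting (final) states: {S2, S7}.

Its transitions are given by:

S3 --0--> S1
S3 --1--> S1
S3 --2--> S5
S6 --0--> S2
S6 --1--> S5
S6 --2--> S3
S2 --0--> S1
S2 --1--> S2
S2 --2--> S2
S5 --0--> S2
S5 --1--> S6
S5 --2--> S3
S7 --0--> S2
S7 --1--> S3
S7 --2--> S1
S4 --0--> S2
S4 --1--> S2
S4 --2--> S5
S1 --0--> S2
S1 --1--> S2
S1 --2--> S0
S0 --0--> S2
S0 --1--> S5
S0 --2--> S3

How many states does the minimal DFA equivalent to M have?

Reachable states from the start: {S0,S1,S2,S3,S4,S5,S6}. Unreachable: {S7} — drop them.
P0 = {S2} | {S0,S1,S3,S4,S5,S6}.
Split {S0,S1,S3,S4,S5,S6} by δ(·,0) → {S0,S1,S4,S5,S6} and {S3}.
On input 1, block {S0,S1,S4,S5,S6} splits into {S0,S5,S6} and {S1,S4}.
Stable partition: {S2} | {S0,S5,S6} | {S3} | {S1,S4} — 4 equivalence classes.

4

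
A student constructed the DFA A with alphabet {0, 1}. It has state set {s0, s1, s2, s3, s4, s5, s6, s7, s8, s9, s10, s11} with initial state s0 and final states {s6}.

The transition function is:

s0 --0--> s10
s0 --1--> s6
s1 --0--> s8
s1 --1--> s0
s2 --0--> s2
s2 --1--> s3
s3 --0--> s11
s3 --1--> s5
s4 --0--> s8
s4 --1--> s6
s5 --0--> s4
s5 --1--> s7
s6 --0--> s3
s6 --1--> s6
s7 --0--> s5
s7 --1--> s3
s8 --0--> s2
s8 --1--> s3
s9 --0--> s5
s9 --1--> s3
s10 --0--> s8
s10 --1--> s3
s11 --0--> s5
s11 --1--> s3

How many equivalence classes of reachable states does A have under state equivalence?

First remove the unreachable states {s1,s9}; 10 states remain.
Start with accepting vs non-accepting: {s6} | {s0,s2,s3,s4,s5,s7,s8,s10,s11}.
Split {s0,s2,s3,s4,s5,s7,s8,s10,s11} by δ(·,1) → {s2,s3,s5,s7,s8,s10,s11} and {s0,s4}.
Split {s2,s3,s5,s7,s8,s10,s11} by δ(·,0) → {s2,s3,s7,s8,s10,s11} and {s5}.
Split {s2,s3,s7,s8,s10,s11} by δ(·,0) → {s2,s3,s8,s10} and {s7,s11}.
Refine {s2,s3,s8,s10} on symbol 0: members go to different blocks, giving {s2,s8,s10} and {s3}.
The partition is now stable with 6 blocks: {s6} | {s2,s8,s10} | {s0,s4} | {s5} | {s7,s11} | {s3}.

6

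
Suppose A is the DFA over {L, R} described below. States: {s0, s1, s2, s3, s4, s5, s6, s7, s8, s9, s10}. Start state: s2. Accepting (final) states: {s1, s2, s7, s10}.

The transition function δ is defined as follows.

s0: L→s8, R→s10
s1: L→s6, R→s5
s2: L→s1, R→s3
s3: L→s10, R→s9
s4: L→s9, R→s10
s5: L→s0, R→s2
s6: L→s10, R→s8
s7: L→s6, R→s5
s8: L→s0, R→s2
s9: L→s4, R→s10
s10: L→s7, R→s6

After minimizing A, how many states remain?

4

P0 = {s1,s2,s7,s10} | {s0,s3,s4,s5,s6,s8,s9}.
On input L, block {s1,s2,s7,s10} splits into {s1,s7} and {s2,s10}.
On input L, block {s0,s3,s4,s5,s6,s8,s9} splits into {s0,s4,s5,s8,s9} and {s3,s6}.
Stable partition: {s1,s7} | {s0,s4,s5,s8,s9} | {s2,s10} | {s3,s6} — 4 equivalence classes.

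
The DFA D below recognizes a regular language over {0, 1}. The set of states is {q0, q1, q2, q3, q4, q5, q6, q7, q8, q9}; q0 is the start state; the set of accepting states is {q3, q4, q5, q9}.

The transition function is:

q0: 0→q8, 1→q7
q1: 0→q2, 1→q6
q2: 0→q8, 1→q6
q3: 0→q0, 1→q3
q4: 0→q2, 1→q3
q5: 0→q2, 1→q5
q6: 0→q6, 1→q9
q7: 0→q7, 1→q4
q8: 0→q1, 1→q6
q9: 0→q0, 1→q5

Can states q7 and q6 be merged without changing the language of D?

All states are reachable from the start state.
Start with accepting vs non-accepting: {q3,q4,q5,q9} | {q0,q1,q2,q6,q7,q8}.
Split {q0,q1,q2,q6,q7,q8} by δ(·,1) → {q0,q1,q2,q8} and {q6,q7}.
The partition is now stable with 3 blocks: {q3,q4,q5,q9} | {q0,q1,q2,q8} | {q6,q7}.
q7 and q6 lie in the same block of the stable partition, so they are equivalent — no string distinguishes them.

Yes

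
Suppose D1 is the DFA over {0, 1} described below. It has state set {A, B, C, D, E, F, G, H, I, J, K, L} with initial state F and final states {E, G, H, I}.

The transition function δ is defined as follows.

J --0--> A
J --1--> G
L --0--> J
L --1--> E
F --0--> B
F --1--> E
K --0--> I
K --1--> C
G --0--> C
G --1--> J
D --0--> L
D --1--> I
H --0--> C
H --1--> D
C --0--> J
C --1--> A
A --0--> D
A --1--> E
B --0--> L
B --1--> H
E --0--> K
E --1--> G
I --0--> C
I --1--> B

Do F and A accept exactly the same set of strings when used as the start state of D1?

Yes

Start with accepting vs non-accepting: {E,G,H,I} | {A,B,C,D,F,J,K,L}.
On input 1, block {E,G,H,I} splits into {G,H,I} and {E}.
Split {A,B,C,D,F,J,K,L} by δ(·,0) → {A,B,C,D,F,J,L} and {K}.
Split {A,B,C,D,F,J,L} by δ(·,1) → {A,F,L} and {B,D,J} and {C}.
Stable partition: {G,H,I} | {A,F,L} | {E} | {K} | {B,D,J} | {C} — 6 equivalence classes.
F and A lie in the same block of the stable partition, so they are equivalent — no string distinguishes them.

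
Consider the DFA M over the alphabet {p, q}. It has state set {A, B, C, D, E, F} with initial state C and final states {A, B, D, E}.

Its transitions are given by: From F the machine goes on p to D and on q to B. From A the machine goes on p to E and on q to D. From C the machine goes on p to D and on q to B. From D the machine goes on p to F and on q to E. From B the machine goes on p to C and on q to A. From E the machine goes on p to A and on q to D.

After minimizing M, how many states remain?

3

P0 = {A,B,D,E} | {C,F}.
On input p, block {A,B,D,E} splits into {A,E} and {B,D}.
Stable partition: {A,E} | {C,F} | {B,D} — 3 equivalence classes.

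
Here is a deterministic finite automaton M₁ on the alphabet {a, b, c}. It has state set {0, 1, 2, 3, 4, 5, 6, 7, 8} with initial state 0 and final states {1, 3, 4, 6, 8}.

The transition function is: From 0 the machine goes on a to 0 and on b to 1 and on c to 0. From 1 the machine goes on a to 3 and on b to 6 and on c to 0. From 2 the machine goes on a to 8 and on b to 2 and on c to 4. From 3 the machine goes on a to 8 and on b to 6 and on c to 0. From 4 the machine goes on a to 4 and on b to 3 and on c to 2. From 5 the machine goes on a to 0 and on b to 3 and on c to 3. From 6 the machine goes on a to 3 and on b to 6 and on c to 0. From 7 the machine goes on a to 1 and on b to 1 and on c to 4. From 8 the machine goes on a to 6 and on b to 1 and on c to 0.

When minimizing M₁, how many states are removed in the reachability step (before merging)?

4

No path from 0 leads to 2, 4, 5, 7; the other 5 states are all reachable.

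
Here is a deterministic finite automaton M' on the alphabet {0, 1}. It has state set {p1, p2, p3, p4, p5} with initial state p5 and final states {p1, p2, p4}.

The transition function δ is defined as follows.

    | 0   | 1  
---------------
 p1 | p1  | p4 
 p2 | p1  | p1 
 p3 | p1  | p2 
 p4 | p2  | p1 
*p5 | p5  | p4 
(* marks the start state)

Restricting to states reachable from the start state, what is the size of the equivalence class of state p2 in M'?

3

First remove the unreachable states {p3}; 4 states remain.
Initial partition by acceptance: {p1,p2,p4} | {p5}.
Stable partition: {p1,p2,p4} | {p5} — 2 equivalence classes.
The equivalence class containing p2 is {p1,p2,p4}, of size 3.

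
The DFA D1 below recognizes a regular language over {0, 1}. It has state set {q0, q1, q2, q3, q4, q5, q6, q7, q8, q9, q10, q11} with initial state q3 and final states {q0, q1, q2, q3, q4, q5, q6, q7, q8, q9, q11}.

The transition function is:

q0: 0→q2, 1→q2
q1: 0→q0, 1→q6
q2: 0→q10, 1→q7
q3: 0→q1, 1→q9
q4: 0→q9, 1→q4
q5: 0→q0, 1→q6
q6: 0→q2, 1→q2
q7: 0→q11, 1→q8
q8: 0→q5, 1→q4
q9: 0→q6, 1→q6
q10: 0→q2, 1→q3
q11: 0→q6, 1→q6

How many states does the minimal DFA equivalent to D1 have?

6

P0 = {q0,q1,q2,q3,q4,q5,q6,q7,q8,q9,q11} | {q10}.
Refine {q0,q1,q2,q3,q4,q5,q6,q7,q8,q9,q11} on symbol 0: members go to different blocks, giving {q0,q1,q3,q4,q5,q6,q7,q8,q9,q11} and {q2}.
Refine {q0,q1,q3,q4,q5,q6,q7,q8,q9,q11} on symbol 0: members go to different blocks, giving {q1,q3,q4,q5,q7,q8,q9,q11} and {q0,q6}.
Split {q1,q3,q4,q5,q7,q8,q9,q11} by δ(·,0) → {q1,q5,q9,q11} and {q3,q4,q7,q8}.
Split {q3,q4,q7,q8} by δ(·,1) → {q4,q7,q8} and {q3}.
Stable partition: {q1,q5,q9,q11} | {q10} | {q2} | {q0,q6} | {q4,q7,q8} | {q3} — 6 equivalence classes.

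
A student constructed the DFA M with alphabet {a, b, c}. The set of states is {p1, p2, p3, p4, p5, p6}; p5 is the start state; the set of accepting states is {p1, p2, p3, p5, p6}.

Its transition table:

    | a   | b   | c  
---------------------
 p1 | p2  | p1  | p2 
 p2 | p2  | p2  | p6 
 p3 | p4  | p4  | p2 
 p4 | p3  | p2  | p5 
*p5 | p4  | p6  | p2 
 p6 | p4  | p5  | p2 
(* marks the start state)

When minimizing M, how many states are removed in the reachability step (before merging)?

1

No path from p5 leads to p1; the other 5 states are all reachable.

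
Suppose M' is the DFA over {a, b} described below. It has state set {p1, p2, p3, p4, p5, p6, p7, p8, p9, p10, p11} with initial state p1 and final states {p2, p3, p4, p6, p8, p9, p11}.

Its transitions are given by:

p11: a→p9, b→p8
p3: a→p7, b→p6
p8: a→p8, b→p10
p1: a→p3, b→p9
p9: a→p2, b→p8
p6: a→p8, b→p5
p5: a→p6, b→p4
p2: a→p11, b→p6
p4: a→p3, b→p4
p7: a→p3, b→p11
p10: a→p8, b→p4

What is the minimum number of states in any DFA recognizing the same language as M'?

Start with accepting vs non-accepting: {p2,p3,p4,p6,p8,p9,p11} | {p1,p5,p7,p10}.
Split {p2,p3,p4,p6,p8,p9,p11} by δ(·,a) → {p2,p4,p6,p8,p9,p11} and {p3}.
On input a, block {p2,p4,p6,p8,p9,p11} splits into {p2,p6,p8,p9,p11} and {p4}.
Refine {p2,p6,p8,p9,p11} on symbol b: members go to different blocks, giving {p2,p9,p11} and {p6,p8}.
Split {p1,p5,p7,p10} by δ(·,a) → {p1,p7} and {p5,p10}.
The partition is now stable with 6 blocks: {p2,p9,p11} | {p1,p7} | {p3} | {p4} | {p6,p8} | {p5,p10}.

6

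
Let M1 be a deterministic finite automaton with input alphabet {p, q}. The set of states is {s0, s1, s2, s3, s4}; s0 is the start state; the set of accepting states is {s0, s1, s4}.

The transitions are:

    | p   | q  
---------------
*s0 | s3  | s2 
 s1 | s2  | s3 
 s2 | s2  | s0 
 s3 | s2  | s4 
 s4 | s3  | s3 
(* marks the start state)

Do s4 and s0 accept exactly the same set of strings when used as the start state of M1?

Yes

States {s1} cannot be reached from the start state, so discard them.
Start with accepting vs non-accepting: {s0,s4} | {s2,s3}.
No further refinement is possible. Final partition (2 blocks): {s0,s4} | {s2,s3}.
s4 and s0 lie in the same block of the stable partition, so they are equivalent — no string distinguishes them.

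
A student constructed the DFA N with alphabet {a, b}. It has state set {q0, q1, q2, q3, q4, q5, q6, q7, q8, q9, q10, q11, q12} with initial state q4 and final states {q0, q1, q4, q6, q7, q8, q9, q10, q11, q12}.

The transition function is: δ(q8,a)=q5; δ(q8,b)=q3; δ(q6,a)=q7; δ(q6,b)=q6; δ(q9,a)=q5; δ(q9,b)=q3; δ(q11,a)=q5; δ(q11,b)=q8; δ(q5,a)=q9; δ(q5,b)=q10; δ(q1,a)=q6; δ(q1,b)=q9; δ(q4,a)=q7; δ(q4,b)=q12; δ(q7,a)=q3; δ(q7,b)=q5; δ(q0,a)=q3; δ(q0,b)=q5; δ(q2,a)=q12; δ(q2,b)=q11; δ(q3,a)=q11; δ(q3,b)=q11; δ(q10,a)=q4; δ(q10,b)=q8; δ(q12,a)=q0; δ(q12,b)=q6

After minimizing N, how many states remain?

7

States {q1,q2} cannot be reached from the start state, so discard them.
Start with accepting vs non-accepting: {q0,q4,q6,q7,q8,q9,q10,q11,q12} | {q3,q5}.
Refine {q0,q4,q6,q7,q8,q9,q10,q11,q12} on symbol a: members go to different blocks, giving {q0,q7,q8,q9,q11} and {q4,q6,q10,q12}.
On input b, block {q0,q7,q8,q9,q11} splits into {q0,q7,q8,q9} and {q11}.
Split {q3,q5} by δ(·,a) → {q3} and {q5}.
Refine {q0,q7,q8,q9} on symbol a: members go to different blocks, giving {q0,q7} and {q8,q9}.
Refine {q4,q6,q10,q12} on symbol a: members go to different blocks, giving {q4,q6,q12} and {q10}.
No further refinement is possible. Final partition (7 blocks): {q0,q7} | {q3} | {q4,q6,q12} | {q11} | {q5} | {q8,q9} | {q10}.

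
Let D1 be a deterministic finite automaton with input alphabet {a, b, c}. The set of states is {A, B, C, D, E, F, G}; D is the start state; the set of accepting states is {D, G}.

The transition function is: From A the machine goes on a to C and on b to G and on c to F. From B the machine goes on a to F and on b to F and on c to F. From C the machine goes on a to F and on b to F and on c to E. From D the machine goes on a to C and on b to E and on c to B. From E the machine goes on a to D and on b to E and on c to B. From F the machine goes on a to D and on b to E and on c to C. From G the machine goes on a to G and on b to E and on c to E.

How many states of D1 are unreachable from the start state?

2

BFS from D reaches {B, C, D, E, F}; the 2 state(s) A, G are never visited.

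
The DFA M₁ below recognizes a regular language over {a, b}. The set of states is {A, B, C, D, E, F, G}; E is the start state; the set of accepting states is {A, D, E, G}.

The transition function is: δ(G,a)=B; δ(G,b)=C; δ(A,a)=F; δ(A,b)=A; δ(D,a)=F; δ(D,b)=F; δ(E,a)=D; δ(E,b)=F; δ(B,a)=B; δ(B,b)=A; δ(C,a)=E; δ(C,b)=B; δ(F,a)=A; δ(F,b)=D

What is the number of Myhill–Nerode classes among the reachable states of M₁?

Reachable states from the start: {A,D,E,F}. Unreachable: {B,C,G} — drop them.
Initial partition by acceptance: {A,D,E} | {F}.
Refine {A,D,E} on symbol a: members go to different blocks, giving {A,D} and {E}.
Split {A,D} by δ(·,b) → {A} and {D}.
No further refinement is possible. Final partition (4 blocks): {A} | {F} | {E} | {D}.

4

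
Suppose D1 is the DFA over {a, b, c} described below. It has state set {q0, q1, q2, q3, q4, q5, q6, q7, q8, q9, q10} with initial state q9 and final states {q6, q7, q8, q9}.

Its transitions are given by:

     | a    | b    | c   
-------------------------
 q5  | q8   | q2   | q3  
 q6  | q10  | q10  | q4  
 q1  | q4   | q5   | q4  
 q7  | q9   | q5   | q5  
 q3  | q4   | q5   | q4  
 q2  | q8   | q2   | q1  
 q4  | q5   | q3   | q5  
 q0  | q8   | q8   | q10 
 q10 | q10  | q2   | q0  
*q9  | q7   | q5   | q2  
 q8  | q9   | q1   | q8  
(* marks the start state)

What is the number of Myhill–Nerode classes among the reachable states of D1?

States {q0,q6,q10} cannot be reached from the start state, so discard them.
Start with accepting vs non-accepting: {q7,q8,q9} | {q1,q2,q3,q4,q5}.
On input c, block {q7,q8,q9} splits into {q7,q9} and {q8}.
Refine {q1,q2,q3,q4,q5} on symbol a: members go to different blocks, giving {q1,q3,q4} and {q2,q5}.
Split {q1,q3,q4} by δ(·,a) → {q1,q3} and {q4}.
No further refinement is possible. Final partition (5 blocks): {q7,q9} | {q1,q3} | {q8} | {q2,q5} | {q4}.

5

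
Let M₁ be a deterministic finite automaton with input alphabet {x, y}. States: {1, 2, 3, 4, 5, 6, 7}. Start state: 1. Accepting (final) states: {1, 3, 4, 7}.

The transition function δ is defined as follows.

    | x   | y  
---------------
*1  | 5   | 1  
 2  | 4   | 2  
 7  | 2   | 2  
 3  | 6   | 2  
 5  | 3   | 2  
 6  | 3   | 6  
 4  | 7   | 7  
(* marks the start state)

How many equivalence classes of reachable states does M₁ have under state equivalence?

Initial partition by acceptance: {1,3,4,7} | {2,5,6}.
Refine {1,3,4,7} on symbol x: members go to different blocks, giving {1,3,7} and {4}.
On input y, block {1,3,7} splits into {3,7} and {1}.
Refine {2,5,6} on symbol x: members go to different blocks, giving {5,6} and {2}.
Refine {3,7} on symbol x: members go to different blocks, giving {3} and {7}.
On input y, block {5,6} splits into {5} and {6}.
The partition is now stable with 7 blocks: {3} | {5} | {4} | {1} | {2} | {7} | {6}.

7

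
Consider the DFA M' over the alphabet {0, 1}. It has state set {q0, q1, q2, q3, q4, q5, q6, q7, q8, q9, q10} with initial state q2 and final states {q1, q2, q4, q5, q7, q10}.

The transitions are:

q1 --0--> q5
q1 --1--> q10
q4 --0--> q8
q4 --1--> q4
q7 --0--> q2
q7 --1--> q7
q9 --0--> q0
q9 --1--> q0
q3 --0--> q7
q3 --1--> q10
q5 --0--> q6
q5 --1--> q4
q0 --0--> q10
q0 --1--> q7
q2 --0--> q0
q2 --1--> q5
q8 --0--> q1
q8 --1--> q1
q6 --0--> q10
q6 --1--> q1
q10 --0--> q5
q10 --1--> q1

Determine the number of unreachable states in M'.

BFS from q2 reaches {q0, q1, q2, q4, q5, q6, q7, q8, q10}; the 2 state(s) q3, q9 are never visited.

2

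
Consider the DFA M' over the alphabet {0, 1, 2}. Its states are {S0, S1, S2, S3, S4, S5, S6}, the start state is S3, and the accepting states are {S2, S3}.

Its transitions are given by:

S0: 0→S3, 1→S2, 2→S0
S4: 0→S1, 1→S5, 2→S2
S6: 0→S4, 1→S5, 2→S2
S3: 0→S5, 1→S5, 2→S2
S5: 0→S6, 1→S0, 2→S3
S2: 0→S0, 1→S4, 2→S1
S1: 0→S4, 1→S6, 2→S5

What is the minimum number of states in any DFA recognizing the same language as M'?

Every state is reachable, so we keep all 7.
Start with accepting vs non-accepting: {S2,S3} | {S0,S1,S4,S5,S6}.
On input 2, block {S2,S3} splits into {S2} and {S3}.
Refine {S0,S1,S4,S5,S6} on symbol 0: members go to different blocks, giving {S1,S4,S5,S6} and {S0}.
Split {S1,S4,S5,S6} by δ(·,1) → {S1,S4,S6} and {S5}.
Split {S1,S4,S6} by δ(·,1) → {S4,S6} and {S1}.
Refine {S4,S6} on symbol 0: members go to different blocks, giving {S4} and {S6}.
No further refinement is possible. Final partition (7 blocks): {S2} | {S4} | {S3} | {S0} | {S5} | {S1} | {S6}.

7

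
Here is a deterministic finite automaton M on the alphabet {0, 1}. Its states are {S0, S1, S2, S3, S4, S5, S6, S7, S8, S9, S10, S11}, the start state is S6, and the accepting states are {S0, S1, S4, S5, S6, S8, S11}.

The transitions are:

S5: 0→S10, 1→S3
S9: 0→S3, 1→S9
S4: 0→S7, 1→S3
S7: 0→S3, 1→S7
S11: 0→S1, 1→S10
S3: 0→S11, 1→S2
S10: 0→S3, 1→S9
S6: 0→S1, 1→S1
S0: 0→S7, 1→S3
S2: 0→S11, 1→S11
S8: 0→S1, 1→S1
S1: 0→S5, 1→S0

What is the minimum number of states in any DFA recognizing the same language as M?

7

States {S4,S8} cannot be reached from the start state, so discard them.
P0 = {S0,S1,S5,S6,S11} | {S2,S3,S7,S9,S10}.
On input 0, block {S0,S1,S5,S6,S11} splits into {S1,S6,S11} and {S0,S5}.
Split {S1,S6,S11} by δ(·,0) → {S6,S11} and {S1}.
Split {S6,S11} by δ(·,1) → {S6} and {S11}.
Split {S2,S3,S7,S9,S10} by δ(·,0) → {S7,S9,S10} and {S2,S3}.
On input 1, block {S2,S3} splits into {S2} and {S3}.
No further refinement is possible. Final partition (7 blocks): {S6} | {S7,S9,S10} | {S0,S5} | {S1} | {S11} | {S2} | {S3}.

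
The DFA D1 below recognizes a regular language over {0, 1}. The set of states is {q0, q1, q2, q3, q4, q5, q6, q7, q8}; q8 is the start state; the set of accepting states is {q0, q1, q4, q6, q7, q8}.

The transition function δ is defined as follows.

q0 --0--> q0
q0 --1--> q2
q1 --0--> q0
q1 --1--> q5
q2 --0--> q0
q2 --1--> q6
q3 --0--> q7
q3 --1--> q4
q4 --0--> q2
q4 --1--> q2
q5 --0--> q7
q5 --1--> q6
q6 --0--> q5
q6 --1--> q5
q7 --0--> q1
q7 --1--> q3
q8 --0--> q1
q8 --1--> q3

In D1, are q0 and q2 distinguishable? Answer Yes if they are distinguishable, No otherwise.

Start with accepting vs non-accepting: {q0,q1,q4,q6,q7,q8} | {q2,q3,q5}.
Refine {q0,q1,q4,q6,q7,q8} on symbol 0: members go to different blocks, giving {q0,q1,q7,q8} and {q4,q6}.
The partition is now stable with 3 blocks: {q0,q1,q7,q8} | {q2,q3,q5} | {q4,q6}.
q0 and q2 end up in different blocks, so they are distinguishable. For instance, the string 'ε' is accepted from only q0.

Yes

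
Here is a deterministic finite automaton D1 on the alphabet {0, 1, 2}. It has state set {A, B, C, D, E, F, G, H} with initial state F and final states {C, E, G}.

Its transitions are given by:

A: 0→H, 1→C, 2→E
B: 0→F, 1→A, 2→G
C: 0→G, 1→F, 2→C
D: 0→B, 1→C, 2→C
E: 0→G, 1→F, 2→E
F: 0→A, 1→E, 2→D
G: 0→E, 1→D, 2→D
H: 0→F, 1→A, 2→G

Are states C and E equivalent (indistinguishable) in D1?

Yes

Initial partition by acceptance: {C,E,G} | {A,B,D,F,H}.
Split {C,E,G} by δ(·,2) → {C,E} and {G}.
Split {A,B,D,F,H} by δ(·,1) → {A,D,F} and {B,H}.
On input 0, block {A,D,F} splits into {A,D} and {F}.
Stable partition: {C,E} | {A,D} | {G} | {B,H} | {F} — 5 equivalence classes.
C and E lie in the same block of the stable partition, so they are equivalent — no string distinguishes them.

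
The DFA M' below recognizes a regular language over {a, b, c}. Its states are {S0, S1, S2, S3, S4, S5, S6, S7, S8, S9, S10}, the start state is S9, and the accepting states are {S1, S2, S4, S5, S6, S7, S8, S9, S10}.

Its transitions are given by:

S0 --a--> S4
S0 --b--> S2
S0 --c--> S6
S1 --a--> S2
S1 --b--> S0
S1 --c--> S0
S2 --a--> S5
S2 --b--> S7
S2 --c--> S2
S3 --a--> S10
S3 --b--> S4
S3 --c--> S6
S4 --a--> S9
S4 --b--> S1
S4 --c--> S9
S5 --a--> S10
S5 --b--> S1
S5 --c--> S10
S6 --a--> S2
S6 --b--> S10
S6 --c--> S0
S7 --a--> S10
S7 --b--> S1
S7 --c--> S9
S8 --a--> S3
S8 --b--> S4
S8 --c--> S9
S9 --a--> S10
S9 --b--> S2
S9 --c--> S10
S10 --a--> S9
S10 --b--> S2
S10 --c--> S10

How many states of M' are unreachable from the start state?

BFS from S9 reaches {S0, S1, S2, S4, S5, S6, S7, S9, S10}; the 2 state(s) S3, S8 are never visited.

2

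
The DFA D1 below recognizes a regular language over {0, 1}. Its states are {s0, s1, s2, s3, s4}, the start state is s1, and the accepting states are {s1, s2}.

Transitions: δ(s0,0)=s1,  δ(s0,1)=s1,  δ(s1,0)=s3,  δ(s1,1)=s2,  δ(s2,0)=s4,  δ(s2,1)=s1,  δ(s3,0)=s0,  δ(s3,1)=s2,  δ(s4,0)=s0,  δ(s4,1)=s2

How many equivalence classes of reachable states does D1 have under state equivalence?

Initial partition by acceptance: {s1,s2} | {s0,s3,s4}.
On input 0, block {s0,s3,s4} splits into {s3,s4} and {s0}.
No further refinement is possible. Final partition (3 blocks): {s1,s2} | {s3,s4} | {s0}.

3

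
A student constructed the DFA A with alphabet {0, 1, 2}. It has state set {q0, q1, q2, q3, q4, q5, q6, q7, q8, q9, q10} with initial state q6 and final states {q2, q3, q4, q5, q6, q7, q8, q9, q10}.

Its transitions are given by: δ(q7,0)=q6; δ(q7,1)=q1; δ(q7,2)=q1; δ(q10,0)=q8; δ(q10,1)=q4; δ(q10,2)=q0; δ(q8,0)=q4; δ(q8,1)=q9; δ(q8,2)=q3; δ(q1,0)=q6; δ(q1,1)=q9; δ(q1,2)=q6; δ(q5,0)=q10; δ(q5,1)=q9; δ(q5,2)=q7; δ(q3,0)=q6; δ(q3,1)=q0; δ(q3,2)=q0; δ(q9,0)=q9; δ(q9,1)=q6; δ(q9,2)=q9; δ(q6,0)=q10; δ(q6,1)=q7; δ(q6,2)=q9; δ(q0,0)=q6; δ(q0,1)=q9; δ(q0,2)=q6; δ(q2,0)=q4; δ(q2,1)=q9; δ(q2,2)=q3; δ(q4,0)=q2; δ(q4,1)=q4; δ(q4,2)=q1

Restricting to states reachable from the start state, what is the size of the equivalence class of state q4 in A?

2

States {q5} cannot be reached from the start state, so discard them.
P0 = {q2,q3,q4,q6,q7,q8,q9,q10} | {q0,q1}.
On input 1, block {q2,q3,q4,q6,q7,q8,q9,q10} splits into {q2,q4,q6,q8,q9,q10} and {q3,q7}.
On input 1, block {q2,q4,q6,q8,q9,q10} splits into {q2,q4,q8,q9,q10} and {q6}.
Refine {q2,q4,q8,q9,q10} on symbol 1: members go to different blocks, giving {q2,q4,q8,q10} and {q9}.
Split {q2,q4,q8,q10} by δ(·,1) → {q2,q8} and {q4,q10}.
No further refinement is possible. Final partition (6 blocks): {q2,q8} | {q0,q1} | {q3,q7} | {q6} | {q9} | {q4,q10}.
The equivalence class containing q4 is {q4,q10}, of size 2.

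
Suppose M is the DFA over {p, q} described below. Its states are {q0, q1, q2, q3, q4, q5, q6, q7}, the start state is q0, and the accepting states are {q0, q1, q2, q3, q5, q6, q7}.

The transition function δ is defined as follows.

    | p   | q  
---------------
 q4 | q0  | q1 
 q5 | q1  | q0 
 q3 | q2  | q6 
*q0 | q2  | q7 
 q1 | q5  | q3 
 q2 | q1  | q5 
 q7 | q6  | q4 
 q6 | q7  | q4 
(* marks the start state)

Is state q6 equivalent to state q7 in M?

Yes

Every state is reachable, so we keep all 8.
Initial partition by acceptance: {q0,q1,q2,q3,q5,q6,q7} | {q4}.
Refine {q0,q1,q2,q3,q5,q6,q7} on symbol q: members go to different blocks, giving {q0,q1,q2,q3,q5} and {q6,q7}.
Refine {q0,q1,q2,q3,q5} on symbol q: members go to different blocks, giving {q1,q2,q5} and {q0,q3}.
Refine {q1,q2,q5} on symbol q: members go to different blocks, giving {q1,q5} and {q2}.
The partition is now stable with 5 blocks: {q1,q5} | {q4} | {q6,q7} | {q0,q3} | {q2}.
q6 and q7 lie in the same block of the stable partition, so they are equivalent — no string distinguishes them.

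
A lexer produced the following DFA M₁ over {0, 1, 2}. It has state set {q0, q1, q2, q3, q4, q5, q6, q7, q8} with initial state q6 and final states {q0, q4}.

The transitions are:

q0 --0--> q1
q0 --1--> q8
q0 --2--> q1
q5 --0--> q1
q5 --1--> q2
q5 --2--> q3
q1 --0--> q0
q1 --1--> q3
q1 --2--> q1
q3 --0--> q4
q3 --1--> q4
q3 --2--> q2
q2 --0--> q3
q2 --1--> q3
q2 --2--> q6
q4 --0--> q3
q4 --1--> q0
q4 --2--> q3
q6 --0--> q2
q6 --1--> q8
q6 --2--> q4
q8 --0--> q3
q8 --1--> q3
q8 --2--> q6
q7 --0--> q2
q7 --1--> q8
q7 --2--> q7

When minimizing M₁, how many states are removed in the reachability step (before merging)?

No path from q6 leads to q5, q7; the other 7 states are all reachable.

2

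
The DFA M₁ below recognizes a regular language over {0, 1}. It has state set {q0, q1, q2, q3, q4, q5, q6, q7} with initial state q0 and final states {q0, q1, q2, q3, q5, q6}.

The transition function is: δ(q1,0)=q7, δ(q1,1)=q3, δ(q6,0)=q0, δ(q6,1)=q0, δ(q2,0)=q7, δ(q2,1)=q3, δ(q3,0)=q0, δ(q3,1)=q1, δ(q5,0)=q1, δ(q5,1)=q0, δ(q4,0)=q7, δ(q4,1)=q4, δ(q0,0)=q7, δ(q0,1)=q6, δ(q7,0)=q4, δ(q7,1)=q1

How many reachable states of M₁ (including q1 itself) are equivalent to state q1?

States {q2,q5} cannot be reached from the start state, so discard them.
P0 = {q0,q1,q3,q6} | {q4,q7}.
Refine {q0,q1,q3,q6} on symbol 0: members go to different blocks, giving {q0,q1} and {q3,q6}.
Refine {q4,q7} on symbol 1: members go to different blocks, giving {q4} and {q7}.
No further refinement is possible. Final partition (4 blocks): {q0,q1} | {q4} | {q3,q6} | {q7}.
The equivalence class containing q1 is {q0,q1}, of size 2.

2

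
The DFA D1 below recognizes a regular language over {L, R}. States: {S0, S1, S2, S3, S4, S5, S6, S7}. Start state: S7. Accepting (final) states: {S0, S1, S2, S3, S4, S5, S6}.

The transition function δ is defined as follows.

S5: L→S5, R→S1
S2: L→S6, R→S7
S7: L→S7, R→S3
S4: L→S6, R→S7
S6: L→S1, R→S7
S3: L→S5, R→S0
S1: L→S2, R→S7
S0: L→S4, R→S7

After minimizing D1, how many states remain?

3

Initial partition by acceptance: {S0,S1,S2,S3,S4,S5,S6} | {S7}.
On input R, block {S0,S1,S2,S3,S4,S5,S6} splits into {S0,S1,S2,S4,S6} and {S3,S5}.
Stable partition: {S0,S1,S2,S4,S6} | {S7} | {S3,S5} — 3 equivalence classes.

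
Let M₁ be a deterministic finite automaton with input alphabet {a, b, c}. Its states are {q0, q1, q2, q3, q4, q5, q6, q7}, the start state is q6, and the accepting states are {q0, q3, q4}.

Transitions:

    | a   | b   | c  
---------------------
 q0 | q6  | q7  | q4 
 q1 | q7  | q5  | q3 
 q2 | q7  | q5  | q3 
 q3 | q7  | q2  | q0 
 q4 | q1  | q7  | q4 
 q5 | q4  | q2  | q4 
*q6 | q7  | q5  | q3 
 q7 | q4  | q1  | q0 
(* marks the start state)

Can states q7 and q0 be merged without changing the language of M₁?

Every state is reachable, so we keep all 8.
Initial partition by acceptance: {q0,q3,q4} | {q1,q2,q5,q6,q7}.
On input a, block {q1,q2,q5,q6,q7} splits into {q1,q2,q6} and {q5,q7}.
Split {q0,q3,q4} by δ(·,a) → {q0,q4} and {q3}.
The partition is now stable with 4 blocks: {q0,q4} | {q1,q2,q6} | {q5,q7} | {q3}.
q7 and q0 end up in different blocks, so they are distinguishable. For instance, the string 'ε' is accepted from only q0.

No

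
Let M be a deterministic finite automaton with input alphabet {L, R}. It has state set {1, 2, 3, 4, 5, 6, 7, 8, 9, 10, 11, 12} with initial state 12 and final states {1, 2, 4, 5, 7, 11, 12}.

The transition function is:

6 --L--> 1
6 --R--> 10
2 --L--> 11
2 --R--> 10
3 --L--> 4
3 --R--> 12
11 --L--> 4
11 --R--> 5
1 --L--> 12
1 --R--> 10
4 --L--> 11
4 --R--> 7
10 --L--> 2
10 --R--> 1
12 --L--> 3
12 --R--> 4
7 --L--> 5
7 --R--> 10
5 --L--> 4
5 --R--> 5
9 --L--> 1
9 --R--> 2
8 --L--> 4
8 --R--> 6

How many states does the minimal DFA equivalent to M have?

First remove the unreachable states {6,8,9}; 9 states remain.
Start with accepting vs non-accepting: {1,2,4,5,7,11,12} | {3,10}.
On input L, block {1,2,4,5,7,11,12} splits into {1,2,4,5,7,11} and {12}.
Refine {1,2,4,5,7,11} on symbol L: members go to different blocks, giving {2,4,5,7,11} and {1}.
Split {2,4,5,7,11} by δ(·,R) → {4,5,11} and {2,7}.
Refine {4,5,11} on symbol R: members go to different blocks, giving {5,11} and {4}.
On input L, block {3,10} splits into {3} and {10}.
Stable partition: {5,11} | {3} | {12} | {1} | {2,7} | {4} | {10} — 7 equivalence classes.

7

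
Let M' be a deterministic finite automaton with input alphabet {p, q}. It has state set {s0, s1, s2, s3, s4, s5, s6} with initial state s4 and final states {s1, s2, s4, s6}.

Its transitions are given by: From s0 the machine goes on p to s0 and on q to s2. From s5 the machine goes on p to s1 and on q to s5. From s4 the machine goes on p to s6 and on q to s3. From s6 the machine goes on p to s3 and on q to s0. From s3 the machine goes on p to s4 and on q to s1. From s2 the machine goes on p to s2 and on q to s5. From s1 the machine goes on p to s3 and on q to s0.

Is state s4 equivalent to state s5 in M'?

All states are reachable from the start state.
P0 = {s1,s2,s4,s6} | {s0,s3,s5}.
Split {s1,s2,s4,s6} by δ(·,p) → {s1,s6} and {s2,s4}.
On input p, block {s0,s3,s5} splits into {s0} and {s3} and {s5}.
On input p, block {s2,s4} splits into {s2} and {s4}.
The partition is now stable with 6 blocks: {s1,s6} | {s0} | {s2} | {s3} | {s5} | {s4}.
s4 and s5 end up in different blocks, so they are distinguishable. For instance, the string 'ε' is accepted from only s4.

No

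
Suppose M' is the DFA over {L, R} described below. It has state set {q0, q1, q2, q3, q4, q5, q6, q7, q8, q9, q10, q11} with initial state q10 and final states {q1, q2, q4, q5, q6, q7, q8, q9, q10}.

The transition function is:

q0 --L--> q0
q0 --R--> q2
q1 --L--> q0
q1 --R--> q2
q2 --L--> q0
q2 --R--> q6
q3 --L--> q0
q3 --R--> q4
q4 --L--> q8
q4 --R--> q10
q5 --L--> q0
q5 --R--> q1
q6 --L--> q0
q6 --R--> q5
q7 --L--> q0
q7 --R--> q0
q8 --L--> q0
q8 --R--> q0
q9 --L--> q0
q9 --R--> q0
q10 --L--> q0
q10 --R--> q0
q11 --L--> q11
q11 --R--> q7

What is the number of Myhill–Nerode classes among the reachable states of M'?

First remove the unreachable states {q3,q4,q7,q8,q9,q11}; 6 states remain.
Initial partition by acceptance: {q1,q2,q5,q6,q10} | {q0}.
Split {q1,q2,q5,q6,q10} by δ(·,R) → {q1,q2,q5,q6} and {q10}.
Stable partition: {q1,q2,q5,q6} | {q0} | {q10} — 3 equivalence classes.

3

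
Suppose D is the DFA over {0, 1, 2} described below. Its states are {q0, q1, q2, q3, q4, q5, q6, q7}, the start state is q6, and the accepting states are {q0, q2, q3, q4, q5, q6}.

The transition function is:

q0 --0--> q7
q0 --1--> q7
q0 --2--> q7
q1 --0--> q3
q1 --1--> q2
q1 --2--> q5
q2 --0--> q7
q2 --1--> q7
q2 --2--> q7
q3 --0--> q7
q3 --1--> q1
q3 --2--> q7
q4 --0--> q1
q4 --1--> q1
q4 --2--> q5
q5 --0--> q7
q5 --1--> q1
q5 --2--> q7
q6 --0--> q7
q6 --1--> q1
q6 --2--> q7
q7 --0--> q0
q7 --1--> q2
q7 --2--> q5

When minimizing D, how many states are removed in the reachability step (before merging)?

1

BFS from q6 reaches {q0, q1, q2, q3, q5, q6, q7}; the 1 state(s) q4 are never visited.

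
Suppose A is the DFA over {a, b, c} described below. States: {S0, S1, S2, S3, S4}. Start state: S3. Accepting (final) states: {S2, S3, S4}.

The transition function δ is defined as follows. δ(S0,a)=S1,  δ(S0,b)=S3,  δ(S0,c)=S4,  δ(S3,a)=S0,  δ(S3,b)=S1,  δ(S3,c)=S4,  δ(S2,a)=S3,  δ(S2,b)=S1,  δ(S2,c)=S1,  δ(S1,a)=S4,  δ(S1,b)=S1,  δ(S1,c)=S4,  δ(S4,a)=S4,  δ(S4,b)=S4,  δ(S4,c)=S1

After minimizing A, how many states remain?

4

First remove the unreachable states {S2}; 4 states remain.
P0 = {S3,S4} | {S0,S1}.
Refine {S3,S4} on symbol a: members go to different blocks, giving {S3} and {S4}.
On input a, block {S0,S1} splits into {S0} and {S1}.
The partition is now stable with 4 blocks: {S3} | {S0} | {S4} | {S1}.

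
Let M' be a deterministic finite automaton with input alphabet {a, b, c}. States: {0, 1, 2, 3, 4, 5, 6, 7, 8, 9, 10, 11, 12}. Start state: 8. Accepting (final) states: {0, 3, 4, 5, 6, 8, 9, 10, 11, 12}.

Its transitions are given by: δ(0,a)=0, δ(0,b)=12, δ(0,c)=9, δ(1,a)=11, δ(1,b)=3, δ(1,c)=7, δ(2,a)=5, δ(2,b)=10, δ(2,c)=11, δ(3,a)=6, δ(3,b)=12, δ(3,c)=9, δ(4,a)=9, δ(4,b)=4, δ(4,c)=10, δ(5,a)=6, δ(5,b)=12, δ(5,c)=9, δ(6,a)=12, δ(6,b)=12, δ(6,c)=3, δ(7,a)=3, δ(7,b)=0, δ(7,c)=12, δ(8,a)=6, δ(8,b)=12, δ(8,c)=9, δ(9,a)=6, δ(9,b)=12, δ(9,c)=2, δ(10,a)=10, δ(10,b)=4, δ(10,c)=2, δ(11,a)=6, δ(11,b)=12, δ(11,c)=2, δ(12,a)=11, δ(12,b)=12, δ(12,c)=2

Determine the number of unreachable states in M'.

3

Starting at 8 and following transitions, the reachable set is {2, 3, 4, 5, 6, 8, 9, 10, 11, 12}. That leaves 0, 1, 7 unreachable — 3 in total.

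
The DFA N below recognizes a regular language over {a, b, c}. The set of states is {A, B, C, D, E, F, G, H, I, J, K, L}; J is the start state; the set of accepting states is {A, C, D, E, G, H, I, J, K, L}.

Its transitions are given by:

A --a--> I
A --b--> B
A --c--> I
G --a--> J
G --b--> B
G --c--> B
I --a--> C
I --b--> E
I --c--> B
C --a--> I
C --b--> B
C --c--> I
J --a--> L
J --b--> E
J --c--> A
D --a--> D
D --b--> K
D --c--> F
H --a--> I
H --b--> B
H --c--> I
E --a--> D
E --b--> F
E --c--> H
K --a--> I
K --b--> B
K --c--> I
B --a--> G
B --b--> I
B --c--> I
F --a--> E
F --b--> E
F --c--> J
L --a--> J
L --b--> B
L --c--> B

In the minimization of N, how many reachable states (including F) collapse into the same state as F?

Every state is reachable, so we keep all 12.
P0 = {A,C,D,E,G,H,I,J,K,L} | {B,F}.
Refine {A,C,D,E,G,H,I,J,K,L} on symbol b: members go to different blocks, giving {A,C,E,G,H,K,L} and {D,I,J}.
Split {A,C,E,G,H,K,L} by δ(·,c) → {A,C,H,K} and {G,L} and {E}.
Split {B,F} by δ(·,a) → {B} and {F}.
On input a, block {D,I,J} splits into {D} and {I} and {J}.
The partition is now stable with 8 blocks: {A,C,H,K} | {B} | {D} | {G,L} | {E} | {F} | {I} | {J}.
State F belongs to the block {F}, which has 1 states.

1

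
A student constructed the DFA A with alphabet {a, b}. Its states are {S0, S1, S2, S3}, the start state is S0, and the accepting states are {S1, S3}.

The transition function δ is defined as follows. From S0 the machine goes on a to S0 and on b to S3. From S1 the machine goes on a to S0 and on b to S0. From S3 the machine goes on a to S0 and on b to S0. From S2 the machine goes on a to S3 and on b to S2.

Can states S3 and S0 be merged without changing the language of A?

Reachable states from the start: {S0,S3}. Unreachable: {S1,S2} — drop them.
P0 = {S3} | {S0}.
The partition is now stable with 2 blocks: {S3} | {S0}.
S3 and S0 end up in different blocks, so they are distinguishable. For instance, the string 'ε' is accepted from only S3.

No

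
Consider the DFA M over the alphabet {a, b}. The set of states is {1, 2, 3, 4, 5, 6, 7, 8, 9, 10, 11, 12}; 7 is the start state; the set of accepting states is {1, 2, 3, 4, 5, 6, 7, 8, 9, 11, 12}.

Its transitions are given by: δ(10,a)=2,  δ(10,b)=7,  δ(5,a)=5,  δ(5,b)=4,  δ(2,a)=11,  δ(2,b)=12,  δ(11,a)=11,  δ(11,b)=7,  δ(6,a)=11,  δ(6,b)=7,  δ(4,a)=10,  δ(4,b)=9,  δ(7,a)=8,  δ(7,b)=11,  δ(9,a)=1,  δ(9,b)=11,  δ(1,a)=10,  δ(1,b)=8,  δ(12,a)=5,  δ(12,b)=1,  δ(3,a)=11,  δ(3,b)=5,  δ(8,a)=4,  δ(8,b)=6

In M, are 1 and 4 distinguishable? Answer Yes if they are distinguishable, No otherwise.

No

First remove the unreachable states {3}; 11 states remain.
Start with accepting vs non-accepting: {1,2,4,5,6,7,8,9,11,12} | {10}.
Refine {1,2,4,5,6,7,8,9,11,12} on symbol a: members go to different blocks, giving {2,5,6,7,8,9,11,12} and {1,4}.
On input a, block {2,5,6,7,8,9,11,12} splits into {2,5,6,7,11,12} and {8,9}.
Split {2,5,6,7,11,12} by δ(·,a) → {2,5,6,11,12} and {7}.
Refine {2,5,6,11,12} on symbol b: members go to different blocks, giving {5,12} and {6,11} and {2}.
Stable partition: {5,12} | {10} | {1,4} | {8,9} | {7} | {6,11} | {2} — 7 equivalence classes.
1 and 4 lie in the same block of the stable partition, so they are equivalent — no string distinguishes them.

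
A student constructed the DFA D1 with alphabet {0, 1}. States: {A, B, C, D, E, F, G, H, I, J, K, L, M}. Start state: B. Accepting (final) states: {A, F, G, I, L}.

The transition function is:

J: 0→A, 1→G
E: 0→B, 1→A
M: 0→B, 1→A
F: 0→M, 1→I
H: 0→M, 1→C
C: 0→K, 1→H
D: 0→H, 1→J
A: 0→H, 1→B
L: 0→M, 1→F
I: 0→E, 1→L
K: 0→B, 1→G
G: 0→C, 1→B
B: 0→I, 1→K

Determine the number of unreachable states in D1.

2

Starting at B and following transitions, the reachable set is {A, B, C, E, F, G, H, I, K, L, M}. That leaves D, J unreachable — 2 in total.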